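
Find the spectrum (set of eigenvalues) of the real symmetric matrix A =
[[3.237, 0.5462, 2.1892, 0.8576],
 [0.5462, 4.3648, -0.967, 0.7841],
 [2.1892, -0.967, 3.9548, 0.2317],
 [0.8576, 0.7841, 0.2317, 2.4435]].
sigma(A) ≈ {1, 2, 5, 6}

A is real symmetric, so its spectrum consists of real eigenvalues. Expanding the characteristic polynomial of the displayed matrix gives
  det(λ I - A) = p(λ) = λ^4 + (-14)λ^3 + (65.001)λ^2 + (-112.0031)λ + (60.0033).
Solving p(λ) = 0 yields eigenvalues ≈ 1, 2, 5, 6. (A is shown rounded to 4 decimals, so these recover the underlying integer eigenvalues to within that precision.)
Verification: the trace of A = 14 equals the sum of eigenvalues 14, and det(A) ≈ 60.0033 matches the eigenvalue product 60.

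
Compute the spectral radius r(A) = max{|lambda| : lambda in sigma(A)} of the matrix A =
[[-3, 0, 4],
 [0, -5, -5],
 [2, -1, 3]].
r(A) ≈ 5.8323

The eigenvalues of A are the roots of its characteristic polynomial. With M = A (coefficients from the trace, the sum of principal 2x2 minors, and det A):
  p(λ) = det(λ I - M) = λ^3 + 5λ^2 - 22λ - 100.
No integer candidate from the rational root theorem (±divisors of 100) is a root, so the roots are irrational. The cubic discriminant is Δ = 32692 > 0, so there are three distinct real roots. p(-6) = -4 and p(-5) = 10 have opposite signs, so a root lies in (-6, -5); Newton's method refines it to λ ≈ -5.8323. p(-4) = 4 and p(-3) = -16 have opposite signs, so a root lies in (-4, -3); Newton's method refines it to λ ≈ -3.7455. p(4) = -44 and p(5) = 40 have opposite signs, so a root lies in (4, 5); Newton's method refines it to λ ≈ 4.5778. Check (Vieta): the three roots sum to -5, matching tr M = -5.
Thus the eigenvalues (to 4 decimals) are -5.8323 (modulus 5.8323); -3.7455 (modulus 3.7455); 4.5778 (modulus 4.5778). The spectral radius is the largest modulus: r(A) ≈ 5.8323. (Cross-check: r(A) ≤ ||A||_2 ≈ 7.9883; equality holds whenever A is normal, though it can also hold for some non-normal A.)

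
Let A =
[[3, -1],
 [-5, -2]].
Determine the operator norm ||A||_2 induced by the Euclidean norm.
||A||_2 = sqrt((39 + sqrt(1037))/2) ≈ 5.9667 (= sqrt(largest eigenvalue of A^T A))

||A||_2 = sigma_max(A) = sqrt(lambda_max(A^T A)). Form the symmetric matrix M = A^T A =
[[34, 7],
 [7, 5]].
Its characteristic polynomial (trace, determinant of M give the coefficients) is
  p(λ) = det(λ I - M) = λ^2 - 39λ + 121.
For λ^2 - 39λ + 121 the discriminant is 1037. It is nonnegative but not a perfect square, so the roots are real and irrational: λ = (39 ± sqrt(1037))/2 ≈ 35.6012, 3.3988.
So the eigenvalues of A^T A are ≈ 3.3988, 35.6012 (all ≥ 0, as they must be for A^T A). The largest is λ_max = (39 + sqrt(1037))/2 ≈ 35.6012, hence ||A||_2 = sqrt(λ_max) = sqrt((39 + sqrt(1037))/2) ≈ 5.9667.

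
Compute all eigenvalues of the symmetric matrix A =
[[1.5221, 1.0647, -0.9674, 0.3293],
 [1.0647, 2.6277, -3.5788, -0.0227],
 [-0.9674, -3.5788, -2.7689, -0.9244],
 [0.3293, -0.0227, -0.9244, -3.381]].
sigma(A) ≈ {-5, -3, 1, 5}

A is real symmetric, so its spectrum consists of real eigenvalues. Expanding the characteristic polynomial of the displayed matrix gives
  det(λ I - A) = p(λ) = λ^4 + (2)λ^3 + (-28)λ^2 + (-50.0016)λ + (75.0012).
Solving p(λ) = 0 yields eigenvalues ≈ -5, -3, 1, 5. (A is shown rounded to 4 decimals, so these recover the underlying integer eigenvalues to within that precision.)
Verification: the trace of A = -2 equals the sum of eigenvalues -2, and det(A) ≈ 75.0012 matches the eigenvalue product 75.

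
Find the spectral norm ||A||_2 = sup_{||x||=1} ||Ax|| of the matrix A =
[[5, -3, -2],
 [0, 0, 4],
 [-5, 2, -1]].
||A||_2 ≈ 7.9702 (= sqrt(largest eigenvalue of A^T A))

||A||_2 = sigma_max(A) = sqrt(lambda_max(A^T A)). Form the symmetric matrix M = A^T A =
[[50, -25, -5],
 [-25, 13, 4],
 [-5, 4, 21]].
Its characteristic polynomial (trace, sum of principal 2x2 minors, determinant of M give the coefficients) is
  p(λ) = det(λ I - M) = λ^3 - 84λ^2 + 1307λ - 400.
No integer candidate from the rational root theorem (±divisors of 400) is a root, so the roots are irrational. The cubic discriminant is Δ = 2960506372 > 0, so there are three distinct real roots. p(0) = -400 and p(1) = 824 have opposite signs, so a root lies in (0, 1); Newton's method refines it to λ ≈ 0.3123. p(20) = 140 and p(21) = -736 have opposite signs, so a root lies in (20, 21); Newton's method refines it to λ ≈ 20.1634. p(63) = -1408 and p(64) = 1328 have opposite signs, so a root lies in (63, 64); Newton's method refines it to λ ≈ 63.5243. Check (Vieta): the three roots sum to 84, matching tr M = 84.
So the eigenvalues of A^T A are ≈ 0.3123, 20.1634, 63.5243 (all ≥ 0, as they must be for A^T A). The largest is λ_max ≈ 63.5243, hence ||A||_2 = sqrt(λ_max) ≈ 7.9702.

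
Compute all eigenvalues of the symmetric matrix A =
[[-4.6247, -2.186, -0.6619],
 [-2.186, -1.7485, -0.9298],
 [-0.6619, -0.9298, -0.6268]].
sigma(A) ≈ {-6, -1, 0}

A is real symmetric, so its spectrum consists of real eigenvalues. Expanding the characteristic polynomial of the displayed matrix gives
  det(λ I - A) = p(λ) = λ^3 + (7)λ^2 + (6)λ + (0).
Solving p(λ) = 0 yields eigenvalues ≈ -6, -1, 0. (A is shown rounded to 4 decimals, so these recover the underlying integer eigenvalues to within that precision.)
Verification: the trace of A = -7 equals the sum of eigenvalues -7, and det(A) ≈ 0.0003 matches the eigenvalue product 0.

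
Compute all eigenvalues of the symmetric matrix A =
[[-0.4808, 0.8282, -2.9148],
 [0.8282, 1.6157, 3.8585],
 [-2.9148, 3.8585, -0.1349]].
sigma(A) ≈ {-5, 1, 5}

A is real symmetric, so its spectrum consists of real eigenvalues. Expanding the characteristic polynomial of the displayed matrix gives
  det(λ I - A) = p(λ) = λ^3 + (-1)λ^2 + (-25)λ + (25).
Solving p(λ) = 0 yields eigenvalues ≈ -5, 1, 5. (A is shown rounded to 4 decimals, so these recover the underlying integer eigenvalues to within that precision.)
Verification: the trace of A = 1 equals the sum of eigenvalues 1, and det(A) ≈ -25.0007 matches the eigenvalue product -25.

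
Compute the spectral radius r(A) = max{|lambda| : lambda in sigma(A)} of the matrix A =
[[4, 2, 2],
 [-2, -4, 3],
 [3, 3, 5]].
r(A) = (3 + sqrt(141))/2 ≈ 7.4372

The eigenvalues of A are the roots of its characteristic polynomial. With M = A (coefficients from the trace, the sum of principal 2x2 minors, and det A):
  p(λ) = det(λ I - M) = λ^3 - 5λ^2 - 27λ + 66.
By the rational root theorem any rational root is an integer divisor of 66. Testing λ = 2: p(2) = 8 - 20 - 54 + 66 = 0, so λ = 2 is a root. Dividing out (λ - 2) leaves p(λ) = (λ - 2)(λ^2 - 3λ - 33). For λ^2 - 3λ - 33 the discriminant is 141. It is nonnegative but not a perfect square, so the roots are real and irrational: λ = (3 ± sqrt(141))/2 ≈ 7.4372, -4.4372.
Thus the eigenvalues (to 4 decimals) are 7.4372 (modulus 7.4372); -4.4372 (modulus 4.4372); 2 (modulus 2). The spectral radius is the largest modulus: r(A) = (3 + sqrt(141))/2 ≈ 7.4372. (Cross-check: r(A) ≤ ||A||_2 ≈ 8.0623; equality holds whenever A is normal, though it can also hold for some non-normal A.)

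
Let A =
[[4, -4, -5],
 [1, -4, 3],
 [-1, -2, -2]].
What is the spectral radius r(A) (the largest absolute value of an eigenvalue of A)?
r(A) ≈ 4.6133

The eigenvalues of A are the roots of its characteristic polynomial. With M = A (coefficients from the trace, the sum of principal 2x2 minors, and det A):
  p(λ) = det(λ I - M) = λ^3 + 2λ^2 - 11λ - 90.
No integer candidate from the rational root theorem (±divisors of 90) is a root, so the roots are irrational. The cubic discriminant is Δ = -174372 < 0, so there is one real root and a complex-conjugate pair. p(4) = -38 and p(5) = 30 have opposite signs, so a root lies in (4, 5); Newton's method refines it to λ ≈ 4.6133. Dividing out (λ - (4.6133)) leaves approximately λ^2 + 6.6133λ + 19.5089. For λ^2 + 6.6133λ + 19.5089 the discriminant is -34.3001. It is negative, so the remaining roots are the complex-conjugate pair λ ≈ -3.3066 ± 2.9283i. Their product equals the constant term, so |λ|^2 ≈ 19.5089 and |λ| ≈ 4.4169.
Thus the eigenvalues (to 4 decimals) are 4.6133 (modulus 4.6133); -3.3066 ± 2.9283i (modulus 4.4169). The spectral radius is the largest modulus: r(A) ≈ 4.6133. (Cross-check: r(A) ≤ ||A||_2 ≈ 7.8431; equality holds whenever A is normal, though it can also hold for some non-normal A.)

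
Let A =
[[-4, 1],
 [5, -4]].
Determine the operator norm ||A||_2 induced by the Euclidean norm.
||A||_2 = sqrt((58 + sqrt(2880))/2) ≈ 7.4721 (= sqrt(largest eigenvalue of A^T A))

||A||_2 = sigma_max(A) = sqrt(lambda_max(A^T A)). Form the symmetric matrix M = A^T A =
[[41, -24],
 [-24, 17]].
Its characteristic polynomial (trace, determinant of M give the coefficients) is
  p(λ) = det(λ I - M) = λ^2 - 58λ + 121.
For λ^2 - 58λ + 121 the discriminant is 2880. It is nonnegative but not a perfect square, so the roots are real and irrational: λ = (58 ± sqrt(2880))/2 ≈ 55.8328, 2.1672.
So the eigenvalues of A^T A are ≈ 2.1672, 55.8328 (all ≥ 0, as they must be for A^T A). The largest is λ_max = (58 + sqrt(2880))/2 ≈ 55.8328, hence ||A||_2 = sqrt(λ_max) = sqrt((58 + sqrt(2880))/2) ≈ 7.4721.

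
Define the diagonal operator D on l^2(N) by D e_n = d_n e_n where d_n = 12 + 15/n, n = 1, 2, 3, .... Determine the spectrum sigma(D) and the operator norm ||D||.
sigma(D) = {12 + 15/n : n ≥ 1} ∪ {12}; ||D|| = 27

A bounded diagonal operator on l^2 with diagonal entries d_n has spectrum equal to the closure of {d_n : n ≥ 1}: every d_n is an eigenvalue (with eigenvector e_n), so {d_n} ⊂ sigma(D); the spectrum is closed, so its closure is too; and for lambda not in the closure, (D - lambda I) has bounded inverse (the diagonal entries 1/(d_n - lambda) are bounded). For our sequence d_n = 12 + 15/n, n = 1, 2, 3, ...:
  - {d_n} = {12 + 15/n : n ≥ 1}; the only limit point is 12
  - closure = {12 + 15/n : n ≥ 1} ∪ {12}
For the norm: a diagonal operator has ||D|| = sup_n |d_n|. Here d_n = 12 + 15/n is positive and decreasing, so sup_n |d_n| = d_1 = 12 + 15 = 27. So ||D|| = 27.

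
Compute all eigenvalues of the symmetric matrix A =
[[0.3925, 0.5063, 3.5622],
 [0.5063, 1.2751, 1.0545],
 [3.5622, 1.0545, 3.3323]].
sigma(A) ≈ {-2, 1, 6}

A is real symmetric, so its spectrum consists of real eigenvalues. Expanding the characteristic polynomial of the displayed matrix gives
  det(λ I - A) = p(λ) = λ^3 + (-5)λ^2 + (-8)λ + (12).
Solving p(λ) = 0 yields eigenvalues ≈ -2, 1, 6. (A is shown rounded to 4 decimals, so these recover the underlying integer eigenvalues to within that precision.)
Verification: the trace of A = 5 equals the sum of eigenvalues 5, and det(A) ≈ -11.9993 matches the eigenvalue product -12.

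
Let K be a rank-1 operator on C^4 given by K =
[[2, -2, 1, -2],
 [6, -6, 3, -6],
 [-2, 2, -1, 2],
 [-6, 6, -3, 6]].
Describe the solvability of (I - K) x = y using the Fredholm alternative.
(I - K) is singular (det(I - K) = 0, i.e. 1 ∈ sigma(K)). (I - K) x = y is solvable iff y ⊥ ker((I - K)^*) = span{(-2, 2, -1, 2)}, i.e. iff -2y_1 + 2y_2 - y_3 + 2y_4 = 0. When solvable, the solutions are x = y + c·(-1, -3, 1, 3), c arbitrary (ker(I - K) = span{(-1, -3, 1, 3)}, dimension 1).

K has rank 1, so it is an outer product K = u v^T: every row of K is a multiple of one row vector. Reading off the entries, u = (-1, -3, 1, 3) and v = (-2, 2, -1, 2) (row i of K equals u_i·v^T). A rank-one matrix u v^T satisfies K u = u (v·u) and kills the (3)-dimensional subspace v^⊥, so its characteristic polynomial is lambda^3 (lambda - v·u) with v·u = tr K = 1. Hence the eigenvalues of I - K are 1 (multiplicity 3) and 1 - (1) = 0, so det(I - K) = 0. (Direct check: I - K =
[[-1, 2, -1, 2],
 [-6, 7, -3, 6],
 [2, -2, 2, -2],
 [6, -6, 3, -5]]
has determinant 0.) So 1 is an eigenvalue of K and (I - K) is not invertible. The finite-dimensional Fredholm alternative says: either (I - K) is invertible, or ker(I - K) ≠ {0} and then range(I - K) = ker((I - K)^*)^⊥, with dim ker(I - K) = dim ker((I - K)^*). We are in the second case, so we need both kernels. Kernel of I - K: (I - K) u = u - u (v·u) = u - u = 0, so ker(I - K) = span{u} = span{(-1, -3, 1, 3)} (it is exactly 1-dimensional because rank(I - K) = 3). Kernel of the adjoint: K is real, so (I - K)^* = I - K^T = I - v u^T, and (I - v u^T) v = v - v (u·v) = 0; hence ker((I - K)^*) = span{v} = span{(-2, 2, -1, 2)}. Therefore (I - K) x = y is solvable iff <y, v> = 0, i.e. iff -2y_1 + 2y_2 - y_3 + 2y_4 = 0. When this holds, K y = u (v·y) = 0, so (I - K) y = y and x = y is a particular solution; the full solution set is the line x = y + c·u = y + c·(-1, -3, 1, 3), c ∈ C.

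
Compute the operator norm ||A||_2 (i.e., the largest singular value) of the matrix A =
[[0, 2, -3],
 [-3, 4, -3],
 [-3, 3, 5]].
||A||_2 ≈ 6.7841 (= sqrt(largest eigenvalue of A^T A))

||A||_2 = sigma_max(A) = sqrt(lambda_max(A^T A)). Form the symmetric matrix M = A^T A =
[[18, -21, -6],
 [-21, 29, -3],
 [-6, -3, 43]].
Its characteristic polynomial (trace, sum of principal 2x2 minors, determinant of M give the coefficients) is
  p(λ) = det(λ I - M) = λ^3 - 90λ^2 + 2057λ - 1521.
No integer candidate from the rational root theorem (±divisors of 1521) is a root, so the roots are irrational. The cubic discriminant is Δ = 29190361 > 0, so there are three distinct real roots. p(0) = -1521 and p(1) = 447 have opposite signs, so a root lies in (0, 1); Newton's method refines it to λ ≈ 0.7648. p(43) = 27 and p(44) = -69 have opposite signs, so a root lies in (43, 44); Newton's method refines it to λ ≈ 43.2114. p(46) = -3 and p(47) = 171 have opposite signs, so a root lies in (46, 47); Newton's method refines it to λ ≈ 46.0238. Check (Vieta): the three roots sum to 90, matching tr M = 90.
So the eigenvalues of A^T A are ≈ 0.7648, 43.2114, 46.0238 (all ≥ 0, as they must be for A^T A). The largest is λ_max ≈ 46.0238, hence ||A||_2 = sqrt(λ_max) ≈ 6.7841.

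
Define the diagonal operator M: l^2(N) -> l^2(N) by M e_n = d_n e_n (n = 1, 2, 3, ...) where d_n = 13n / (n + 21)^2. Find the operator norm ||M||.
||M|| = 13/84 (attained at n = 21)

For M diagonal, ||M|| = sup_n |d_n|. Treat f(x) = 13x / (x + 21)^2 for real x > 0. By the quotient rule, f'(x) = 13(21 - x)/(x + 21)^3, which is positive for x < 21 and negative for x > 21. So f has a unique maximum at x = 21, and since 21 is a positive integer, the supremum over n ≥ 1 is attained at n = 21: d_21 = 13·21/(21 + 21)^2 = 13·21/1764 = 13/84. Hence ||M|| = 13/84.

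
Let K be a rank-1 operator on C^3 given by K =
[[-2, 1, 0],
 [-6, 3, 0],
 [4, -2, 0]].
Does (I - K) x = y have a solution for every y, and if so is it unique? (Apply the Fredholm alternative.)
(I - K) is singular (det(I - K) = 0, i.e. 1 ∈ sigma(K)). (I - K) x = y is solvable iff y ⊥ ker((I - K)^*) = span{(-2, 1, 0)}, i.e. iff -2y_1 + y_2 = 0. When solvable, the solutions are x = y + c·(1, 3, -2), c arbitrary (ker(I - K) = span{(1, 3, -2)}, dimension 1).

K has rank 1, so it is an outer product K = u v^T: every row of K is a multiple of one row vector. Reading off the entries, u = (1, 3, -2) and v = (-2, 1, 0) (row i of K equals u_i·v^T). A rank-one matrix u v^T satisfies K u = u (v·u) and kills the (2)-dimensional subspace v^⊥, so its characteristic polynomial is lambda^2 (lambda - v·u) with v·u = tr K = 1. Hence the eigenvalues of I - K are 1 (multiplicity 2) and 1 - (1) = 0, so det(I - K) = 0. (Direct check: I - K =
[[3, -1, 0],
 [6, -2, 0],
 [-4, 2, 1]]
has determinant 0.) So 1 is an eigenvalue of K and (I - K) is not invertible. The finite-dimensional Fredholm alternative says: either (I - K) is invertible, or ker(I - K) ≠ {0} and then range(I - K) = ker((I - K)^*)^⊥, with dim ker(I - K) = dim ker((I - K)^*). We are in the second case, so we need both kernels. Kernel of I - K: (I - K) u = u - u (v·u) = u - u = 0, so ker(I - K) = span{u} = span{(1, 3, -2)} (it is exactly 1-dimensional because rank(I - K) = 2). Kernel of the adjoint: K is real, so (I - K)^* = I - K^T = I - v u^T, and (I - v u^T) v = v - v (u·v) = 0; hence ker((I - K)^*) = span{v} = span{(-2, 1, 0)}. Therefore (I - K) x = y is solvable iff <y, v> = 0, i.e. iff -2y_1 + y_2 = 0. When this holds, K y = u (v·y) = 0, so (I - K) y = y and x = y is a particular solution; the full solution set is the line x = y + c·u = y + c·(1, 3, -2), c ∈ C.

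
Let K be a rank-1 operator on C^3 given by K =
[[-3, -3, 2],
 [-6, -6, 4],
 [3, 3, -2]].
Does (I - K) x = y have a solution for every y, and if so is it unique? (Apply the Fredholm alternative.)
(I - K) is invertible (det(I - K) = 12 ≠ 0), so for every y in C^3 the equation (I - K) x = y has a unique solution.

K has rank 1, so it is an outer product K = u v^T: every row of K is a multiple of one row vector. Reading off the entries, u = (1, 2, -1) and v = (-3, -3, 2) (row i of K equals u_i·v^T). A rank-one matrix u v^T satisfies K u = u (v·u) and kills the (2)-dimensional subspace v^⊥, so its characteristic polynomial is lambda^2 (lambda - v·u) with v·u = tr K = -11. Hence the eigenvalues of I - K are 1 (multiplicity 2) and 1 - (-11) = 12, so det(I - K) = 12. (Direct check: I - K =
[[4, 3, -2],
 [6, 7, -4],
 [-3, -3, 3]]
has determinant 12.) The finite-dimensional Fredholm alternative says: either (I - K) is invertible, or ker(I - K) ≠ {0} and then range(I - K) = ker((I - K)^*)^⊥, with dim ker(I - K) = dim ker((I - K)^*). Since det(I - K) ≠ 0, 1 is not an eigenvalue of K and ker(I - K) = {0}, so we are in the first case: for every y there is a unique x = (I - K)^(-1) y. Explicitly, by the Sherman–Morrison formula, (I - u v^T)^(-1) = I + u v^T/(1 - v·u), i.e. (I - K)^(-1) = I + K/(12).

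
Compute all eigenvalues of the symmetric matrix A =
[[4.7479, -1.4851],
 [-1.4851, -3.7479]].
sigma(A) ≈ {-4, 5}

A is real symmetric, so its spectrum consists of real eigenvalues. Expanding the characteristic polynomial of the displayed matrix gives
  det(λ I - A) = p(λ) = λ^2 + (-1)λ + (-20).
Solving p(λ) = 0 yields eigenvalues ≈ -4, 5. (A is shown rounded to 4 decimals, so these recover the underlying integer eigenvalues to within that precision.)
Verification: the trace of A = 1 equals the sum of eigenvalues 1, and det(A) ≈ -20.0002 matches the eigenvalue product -20.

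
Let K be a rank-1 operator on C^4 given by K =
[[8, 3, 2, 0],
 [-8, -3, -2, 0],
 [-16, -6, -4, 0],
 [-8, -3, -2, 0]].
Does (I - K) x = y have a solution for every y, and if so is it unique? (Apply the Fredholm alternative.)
(I - K) is singular (det(I - K) = 0, i.e. 1 ∈ sigma(K)). (I - K) x = y is solvable iff y ⊥ ker((I - K)^*) = span{(8, 3, 2, 0)}, i.e. iff 8y_1 + 3y_2 + 2y_3 = 0. When solvable, the solutions are x = y + c·(1, -1, -2, -1), c arbitrary (ker(I - K) = span{(1, -1, -2, -1)}, dimension 1).

K has rank 1, so it is an outer product K = u v^T: every row of K is a multiple of one row vector. Reading off the entries, u = (1, -1, -2, -1) and v = (8, 3, 2, 0) (row i of K equals u_i·v^T). A rank-one matrix u v^T satisfies K u = u (v·u) and kills the (3)-dimensional subspace v^⊥, so its characteristic polynomial is lambda^3 (lambda - v·u) with v·u = tr K = 1. Hence the eigenvalues of I - K are 1 (multiplicity 3) and 1 - (1) = 0, so det(I - K) = 0. (Direct check: I - K =
[[-7, -3, -2, 0],
 [8, 4, 2, 0],
 [16, 6, 5, 0],
 [8, 3, 2, 1]]
has determinant 0.) So 1 is an eigenvalue of K and (I - K) is not invertible. The finite-dimensional Fredholm alternative says: either (I - K) is invertible, or ker(I - K) ≠ {0} and then range(I - K) = ker((I - K)^*)^⊥, with dim ker(I - K) = dim ker((I - K)^*). We are in the second case, so we need both kernels. Kernel of I - K: (I - K) u = u - u (v·u) = u - u = 0, so ker(I - K) = span{u} = span{(1, -1, -2, -1)} (it is exactly 1-dimensional because rank(I - K) = 3). Kernel of the adjoint: K is real, so (I - K)^* = I - K^T = I - v u^T, and (I - v u^T) v = v - v (u·v) = 0; hence ker((I - K)^*) = span{v} = span{(8, 3, 2, 0)}. Therefore (I - K) x = y is solvable iff <y, v> = 0, i.e. iff 8y_1 + 3y_2 + 2y_3 = 0. When this holds, K y = u (v·y) = 0, so (I - K) y = y and x = y is a particular solution; the full solution set is the line x = y + c·u = y + c·(1, -1, -2, -1), c ∈ C.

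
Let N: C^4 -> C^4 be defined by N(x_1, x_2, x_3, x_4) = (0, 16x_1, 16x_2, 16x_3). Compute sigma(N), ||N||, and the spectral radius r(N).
sigma(N) = {0}; ||N|| = 16; r(N) = 0. (N is nilpotent with N^4 = 0.)

On C^4, N is a strictly lower-triangular matrix with 16 on the subdiagonal and zeros elsewhere, so its characteristic polynomial is lambda^4 and every eigenvalue is 0: sigma(N) = {0}. For the operator norm, N e_i = 16e_{i+1} for i = 1, ..., 3 and N e_4 = 0, so the singular values of N are 16 (with multiplicity 3) and 0; hence ||N|| = 16. The spectral radius r(N) = max|lambda| = 0. Note ||N|| > r(N) — characteristic of non-normal nilpotent operators. Indeed N^4 = 0.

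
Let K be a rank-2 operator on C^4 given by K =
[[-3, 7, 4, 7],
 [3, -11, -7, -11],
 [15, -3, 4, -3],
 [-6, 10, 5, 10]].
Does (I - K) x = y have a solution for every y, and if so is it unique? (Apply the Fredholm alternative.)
(I - K) is invertible (det(I - K) = -57 ≠ 0), so for every y in C^4 the equation (I - K) x = y has a unique solution.

K has rank 2 and factors as K = U V^T = u1 v1^T + u2 v2^T with u1 = (-1, 2, -3, -1), v1 = (-3, -1, -2, -1), u2 = (-2, 3, 2, -3), v2 = (3, -3, -1, -3) (multiplying out reproduces the displayed K). The nonzero eigenvalues of U V^T coincide with those of the 2 x 2 matrix G = V^T U = [[v1·u1, v1·u2], [v2·u1, v2·u2]] = [[8, 2], [-3, -8]], and by the Sylvester determinant identity det(I_4 - U V^T) = det(I_2 - V^T U) = det([[-7, -2], [3, 9]]) = (-7)(9) - (-2)(3) = -57. (Direct check: I - K =
[[4, -7, -4, -7],
 [-3, 12, 7, 11],
 [-15, 3, -3, 3],
 [6, -10, -5, -9]]
has determinant -57.) The finite-dimensional Fredholm alternative says: either (I - K) is invertible, or ker(I - K) ≠ {0} and then range(I - K) = ker((I - K)^*)^⊥, with dim ker(I - K) = dim ker((I - K)^*). Since det(I - K) ≠ 0, 1 is not an eigenvalue of K and ker(I - K) = {0}, so we are in the first case: for every y there is a unique x = (I - K)^(-1) y. (Explicitly, by the Woodbury identity, (I - U V^T)^(-1) = I + U (I_2 - G)^(-1) V^T.)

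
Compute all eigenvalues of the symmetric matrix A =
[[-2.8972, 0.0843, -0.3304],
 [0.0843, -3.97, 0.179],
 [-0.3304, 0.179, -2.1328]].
sigma(A) ≈ {-4, -3, -2}

A is real symmetric, so its spectrum consists of real eigenvalues. Expanding the characteristic polynomial of the displayed matrix gives
  det(λ I - A) = p(λ) = λ^3 + (9)λ^2 + (26)λ + (24).
Solving p(λ) = 0 yields eigenvalues ≈ -4, -3, -2. (A is shown rounded to 4 decimals, so these recover the underlying integer eigenvalues to within that precision.)
Verification: the trace of A = -9 equals the sum of eigenvalues -9, and det(A) ≈ -23.9998 matches the eigenvalue product -24.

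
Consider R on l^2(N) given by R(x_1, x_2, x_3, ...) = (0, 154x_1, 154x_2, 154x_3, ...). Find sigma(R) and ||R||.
sigma(R) = closed disk {z in C : |z| ≤ 154}; ||R|| = 154

Note R = 154·U where U is the unit right shift (U x)_k = x_{k-1} (with x_0 := 0); so ||R|| = 154||U|| and sigma(R) = 154·sigma(U). ||R x||^2 = sum_{k≥1} |154x_k|^2 = 23716||x||^2, so ||R|| = 154 and sigma(R) ⊂ {|z| ≤ 154}. For any |lambda| < 154, the equation (R - lambda I) x = 0 forces x_1 = 0, then 154x_k = lambda x_{k+1} ⇒ x = 0, so R has no eigenvalues. But (R - lambda I) is not surjective for |lambda| < 154: solving (R - lambda I) x = e_1 would require x_n proportional to (lambda/154)^(-n), which is not in l^2. So every |lambda| < 154 lies in the residual spectrum. The boundary |lambda| = 154 is in the approximate point spectrum (the spectrum is closed). Hence sigma(R) is the closed disk of radius 154.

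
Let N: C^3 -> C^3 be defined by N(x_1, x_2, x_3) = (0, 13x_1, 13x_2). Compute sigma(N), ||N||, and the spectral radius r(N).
sigma(N) = {0}; ||N|| = 13; r(N) = 0. (N is nilpotent with N^3 = 0.)

On C^3, N is a strictly lower-triangular matrix with 13 on the subdiagonal and zeros elsewhere, so its characteristic polynomial is lambda^3 and every eigenvalue is 0: sigma(N) = {0}. For the operator norm, N e_i = 13e_{i+1} for i = 1, ..., 2 and N e_3 = 0, so the singular values of N are 13 (with multiplicity 2) and 0; hence ||N|| = 13. The spectral radius r(N) = max|lambda| = 0. Note ||N|| > r(N) — characteristic of non-normal nilpotent operators. Indeed N^3 = 0.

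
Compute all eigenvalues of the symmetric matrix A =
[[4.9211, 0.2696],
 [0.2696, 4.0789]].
sigma(A) ≈ {4, 5}

A is real symmetric, so its spectrum consists of real eigenvalues. Expanding the characteristic polynomial of the displayed matrix gives
  det(λ I - A) = p(λ) = λ^2 + (-9)λ + (20).
Solving p(λ) = 0 yields eigenvalues ≈ 4, 5. (A is shown rounded to 4 decimals, so these recover the underlying integer eigenvalues to within that precision.)
Verification: the trace of A = 9 equals the sum of eigenvalues 9, and det(A) ≈ 20.0000 matches the eigenvalue product 20.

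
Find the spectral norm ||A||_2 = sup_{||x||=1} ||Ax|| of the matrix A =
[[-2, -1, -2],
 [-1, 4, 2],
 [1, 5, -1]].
||A||_2 ≈ 6.5577 (= sqrt(largest eigenvalue of A^T A))

||A||_2 = sigma_max(A) = sqrt(lambda_max(A^T A)). Form the symmetric matrix M = A^T A =
[[6, 3, 1],
 [3, 42, 5],
 [1, 5, 9]].
Its characteristic polynomial (trace, sum of principal 2x2 minors, determinant of M give the coefficients) is
  p(λ) = det(λ I - M) = λ^3 - 57λ^2 + 649λ - 2025.
No integer candidate from the rational root theorem (±divisors of 2025) is a root, so the roots are irrational. The cubic discriminant is Δ = 12658928 > 0, so there are three distinct real roots. p(5) = -80 and p(6) = 33 have opposite signs, so a root lies in (5, 6); Newton's method refines it to λ ≈ 5.6241. p(8) = 31 and p(9) = -72 have opposite signs, so a root lies in (8, 9); Newton's method refines it to λ ≈ 8.3728. p(43) = -4 and p(44) = 1363 have opposite signs, so a root lies in (43, 44); Newton's method refines it to λ ≈ 43.0031. Check (Vieta): the three roots sum to 57, matching tr M = 57.
So the eigenvalues of A^T A are ≈ 5.6241, 8.3728, 43.0031 (all ≥ 0, as they must be for A^T A). The largest is λ_max ≈ 43.0031, hence ||A||_2 = sqrt(λ_max) ≈ 6.5577.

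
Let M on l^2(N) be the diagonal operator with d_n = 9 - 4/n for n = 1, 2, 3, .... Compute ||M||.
||M|| = 9

For a diagonal operator on l^2 with entries d_n, ||M|| = sup_n |d_n|. Here d_1 = 5, d_2 = 7, ..., and d_n = 9 - 4/n increases monotonically toward 9. All terms lie in [5, 9), so |d_n| = d_n and the supremum is the limit 9, which is not attained by any individual d_n. Hence ||M|| = 9.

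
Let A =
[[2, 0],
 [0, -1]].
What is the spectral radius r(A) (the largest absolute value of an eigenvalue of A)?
r(A) = 2

The eigenvalues of A are the roots of its characteristic polynomial. With M = A (coefficients from the trace and determinant):
  p(λ) = det(λ I - M) = λ^2 - λ - 2.
For λ^2 - λ - 2 the discriminant is 9. It is a perfect square (3^2), so the roots are rational: λ = (1 ± 3)/2 = 2, -1.
Thus the eigenvalues (to 4 decimals) are 2 (modulus 2); -1 (modulus 1). The spectral radius is the largest modulus: r(A) = 2. (Cross-check: r(A) ≤ ||A||_2 ≈ 2; equality holds whenever A is normal, though it can also hold for some non-normal A.)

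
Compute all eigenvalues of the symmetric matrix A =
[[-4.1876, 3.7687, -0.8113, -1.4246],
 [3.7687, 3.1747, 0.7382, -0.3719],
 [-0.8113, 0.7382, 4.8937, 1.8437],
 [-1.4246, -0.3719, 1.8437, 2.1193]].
sigma(A) ≈ {-6, 1, 5, 6}

A is real symmetric, so its spectrum consists of real eigenvalues. Expanding the characteristic polynomial of the displayed matrix gives
  det(λ I - A) = p(λ) = λ^4 + (-6)λ^3 + (-31)λ^2 + (216.0028)λ + (-180.0024).
Solving p(λ) = 0 yields eigenvalues ≈ -6, 1, 5, 6. (A is shown rounded to 4 decimals, so these recover the underlying integer eigenvalues to within that precision.)
Verification: the trace of A = 6 equals the sum of eigenvalues 6, and det(A) ≈ -180.0024 matches the eigenvalue product -180.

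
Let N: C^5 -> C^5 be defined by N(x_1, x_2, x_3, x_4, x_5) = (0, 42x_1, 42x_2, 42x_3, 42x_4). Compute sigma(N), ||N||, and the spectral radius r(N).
sigma(N) = {0}; ||N|| = 42; r(N) = 0. (N is nilpotent with N^5 = 0.)

On C^5, N is a strictly lower-triangular matrix with 42 on the subdiagonal and zeros elsewhere, so its characteristic polynomial is lambda^5 and every eigenvalue is 0: sigma(N) = {0}. For the operator norm, N e_i = 42e_{i+1} for i = 1, ..., 4 and N e_5 = 0, so the singular values of N are 42 (with multiplicity 4) and 0; hence ||N|| = 42. The spectral radius r(N) = max|lambda| = 0. Note ||N|| > r(N) — characteristic of non-normal nilpotent operators. Indeed N^5 = 0.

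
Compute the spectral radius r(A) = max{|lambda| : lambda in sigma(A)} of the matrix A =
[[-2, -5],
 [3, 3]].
r(A) = 3

The eigenvalues of A are the roots of its characteristic polynomial. With M = A (coefficients from the trace and determinant):
  p(λ) = det(λ I - M) = λ^2 - λ + 9.
For λ^2 - λ + 9 the discriminant is -35. It is negative, so the roots are the complex-conjugate pair λ = 1/2 ± (sqrt(35)/2) i ≈ 0.5 ± 2.958i. For a conjugate pair the product of the roots equals the constant term, so |λ|^2 = 9 and |λ| = sqrt(9) = 3.
Thus the eigenvalues (to 4 decimals) are 0.5 ± 2.958i (modulus 3). The spectral radius is the largest modulus: r(A) = 3. (Cross-check: r(A) ≤ ||A||_2 ≈ 6.7237; equality holds whenever A is normal, though it can also hold for some non-normal A.)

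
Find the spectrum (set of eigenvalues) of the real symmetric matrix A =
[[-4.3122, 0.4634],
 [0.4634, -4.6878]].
sigma(A) ≈ {-5, -4}

A is real symmetric, so its spectrum consists of real eigenvalues. Expanding the characteristic polynomial of the displayed matrix gives
  det(λ I - A) = p(λ) = λ^2 + (9)λ + (20).
Solving p(λ) = 0 yields eigenvalues ≈ -5, -4. (A is shown rounded to 4 decimals, so these recover the underlying integer eigenvalues to within that precision.)
Verification: the trace of A = -9 equals the sum of eigenvalues -9, and det(A) ≈ 20.0000 matches the eigenvalue product 20.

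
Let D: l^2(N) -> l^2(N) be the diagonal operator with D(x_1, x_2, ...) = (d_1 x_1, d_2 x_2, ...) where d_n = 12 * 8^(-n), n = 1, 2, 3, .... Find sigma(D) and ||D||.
sigma(D) = {12 * 8^(-n) : n ≥ 1} ∪ {0}; ||D|| = 3/2

A bounded diagonal operator on l^2 with diagonal entries d_n has spectrum equal to the closure of {d_n : n ≥ 1}: every d_n is an eigenvalue (with eigenvector e_n), so {d_n} ⊂ sigma(D); the spectrum is closed, so its closure is too; and for lambda not in the closure, (D - lambda I) has bounded inverse (the diagonal entries 1/(d_n - lambda) are bounded). For our sequence d_n = 12 * 8^(-n), n = 1, 2, 3, ...:
  - {d_n} = {12 * 8^(-n) : n ≥ 1}; the only limit point is 0
  - closure = {12 * 8^(-n) : n ≥ 1} ∪ {0}
For the norm: a diagonal operator has ||D|| = sup_n |d_n|. Here d_n = 12 * 8^(-n) is positive and decreasing, so sup_n |d_n| = d_1 = 12/8 = 3/2. So ||D|| = 3/2.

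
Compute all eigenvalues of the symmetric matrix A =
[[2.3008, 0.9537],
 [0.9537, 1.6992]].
sigma(A) ≈ {1, 3}

A is real symmetric, so its spectrum consists of real eigenvalues. Expanding the characteristic polynomial of the displayed matrix gives
  det(λ I - A) = p(λ) = λ^2 + (-4)λ + (3).
Solving p(λ) = 0 yields eigenvalues ≈ 1, 3. (A is shown rounded to 4 decimals, so these recover the underlying integer eigenvalues to within that precision.)
Verification: the trace of A = 4 equals the sum of eigenvalues 4, and det(A) ≈ 3.0000 matches the eigenvalue product 3.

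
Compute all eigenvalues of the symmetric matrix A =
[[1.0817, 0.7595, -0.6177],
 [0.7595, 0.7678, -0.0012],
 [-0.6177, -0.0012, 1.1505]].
sigma(A) ≈ {0, 1, 2}

A is real symmetric, so its spectrum consists of real eigenvalues. Expanding the characteristic polynomial of the displayed matrix gives
  det(λ I - A) = p(λ) = λ^3 + (-3)λ^2 + (2)λ + (0).
Solving p(λ) = 0 yields eigenvalues ≈ 0, 1, 2. (A is shown rounded to 4 decimals, so these recover the underlying integer eigenvalues to within that precision.)
Verification: the trace of A = 3 equals the sum of eigenvalues 3, and det(A) ≈ 0.0000 matches the eigenvalue product 0.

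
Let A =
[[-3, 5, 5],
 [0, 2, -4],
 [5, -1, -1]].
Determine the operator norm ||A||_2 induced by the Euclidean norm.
||A||_2 ≈ 8.6271 (= sqrt(largest eigenvalue of A^T A))

||A||_2 = sigma_max(A) = sqrt(lambda_max(A^T A)). Form the symmetric matrix M = A^T A =
[[34, -20, -20],
 [-20, 30, 18],
 [-20, 18, 42]].
Its characteristic polynomial (trace, sum of principal 2x2 minors, determinant of M give the coefficients) is
  p(λ) = det(λ I - M) = λ^3 - 106λ^2 + 2584λ - 17424.
No integer candidate from the rational root theorem (±divisors of 17424) is a root, so the roots are irrational. The cubic discriminant is Δ = 708272640 > 0, so there are three distinct real roots. p(11) = -495 and p(12) = 48 have opposite signs, so a root lies in (11, 12); Newton's method refines it to λ ≈ 11.8998. p(19) = 265 and p(20) = -144 have opposite signs, so a root lies in (19, 20); Newton's method refines it to λ ≈ 19.6734. p(74) = -1440 and p(75) = 2001 have opposite signs, so a root lies in (74, 75); Newton's method refines it to λ ≈ 74.4268. Check (Vieta): the three roots sum to 106, matching tr M = 106.
So the eigenvalues of A^T A are ≈ 11.8998, 19.6734, 74.4268 (all ≥ 0, as they must be for A^T A). The largest is λ_max ≈ 74.4268, hence ||A||_2 = sqrt(λ_max) ≈ 8.6271.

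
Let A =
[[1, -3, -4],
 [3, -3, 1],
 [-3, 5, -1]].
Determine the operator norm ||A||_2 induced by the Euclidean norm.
||A||_2 ≈ 7.7889 (= sqrt(largest eigenvalue of A^T A))

||A||_2 = sigma_max(A) = sqrt(lambda_max(A^T A)). Form the symmetric matrix M = A^T A =
[[19, -27, 2],
 [-27, 43, 4],
 [2, 4, 18]].
Its characteristic polynomial (trace, sum of principal 2x2 minors, determinant of M give the coefficients) is
  p(λ) = det(λ I - M) = λ^3 - 80λ^2 + 1184λ - 676.
No integer candidate from the rational root theorem (±divisors of 676) is a root, so the roots are irrational. The cubic discriminant is Δ = 2088454992 > 0, so there are three distinct real roots. p(0) = -676 and p(1) = 429 have opposite signs, so a root lies in (0, 1); Newton's method refines it to λ ≈ 0.5947. p(18) = 548 and p(19) = -201 have opposite signs, so a root lies in (18, 19); Newton's method refines it to λ ≈ 18.7379. p(60) = -1636 and p(61) = 849 have opposite signs, so a root lies in (60, 61); Newton's method refines it to λ ≈ 60.6674. Check (Vieta): the three roots sum to 80, matching tr M = 80.
So the eigenvalues of A^T A are ≈ 0.5947, 18.7379, 60.6674 (all ≥ 0, as they must be for A^T A). The largest is λ_max ≈ 60.6674, hence ||A||_2 = sqrt(λ_max) ≈ 7.7889.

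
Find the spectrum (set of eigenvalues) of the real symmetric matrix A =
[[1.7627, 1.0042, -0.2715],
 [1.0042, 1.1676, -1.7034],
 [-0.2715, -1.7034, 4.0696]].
sigma(A) ≈ {0, 2, 5}

A is real symmetric, so its spectrum consists of real eigenvalues. Expanding the characteristic polynomial of the displayed matrix gives
  det(λ I - A) = p(λ) = λ^3 + (-7)λ^2 + (10)λ + (0).
Solving p(λ) = 0 yields eigenvalues ≈ 0, 2, 5. (A is shown rounded to 4 decimals, so these recover the underlying integer eigenvalues to within that precision.)
Verification: the trace of A = 7 equals the sum of eigenvalues 7, and det(A) ≈ 0.0001 matches the eigenvalue product 0.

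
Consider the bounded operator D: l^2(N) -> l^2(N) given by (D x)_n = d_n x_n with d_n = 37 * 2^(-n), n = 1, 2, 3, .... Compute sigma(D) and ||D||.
sigma(D) = {37 * 2^(-n) : n ≥ 1} ∪ {0}; ||D|| = 37/2

A bounded diagonal operator on l^2 with diagonal entries d_n has spectrum equal to the closure of {d_n : n ≥ 1}: every d_n is an eigenvalue (with eigenvector e_n), so {d_n} ⊂ sigma(D); the spectrum is closed, so its closure is too; and for lambda not in the closure, (D - lambda I) has bounded inverse (the diagonal entries 1/(d_n - lambda) are bounded). For our sequence d_n = 37 * 2^(-n), n = 1, 2, 3, ...:
  - {d_n} = {37 * 2^(-n) : n ≥ 1}; the only limit point is 0
  - closure = {37 * 2^(-n) : n ≥ 1} ∪ {0}
For the norm: a diagonal operator has ||D|| = sup_n |d_n|. Here d_n = 37 * 2^(-n) is positive and decreasing, so sup_n |d_n| = d_1 = 37/2. So ||D|| = 37/2.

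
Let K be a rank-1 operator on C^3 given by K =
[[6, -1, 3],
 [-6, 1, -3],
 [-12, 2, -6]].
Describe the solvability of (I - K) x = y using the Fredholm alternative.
(I - K) is singular (det(I - K) = 0, i.e. 1 ∈ sigma(K)). (I - K) x = y is solvable iff y ⊥ ker((I - K)^*) = span{(6, -1, 3)}, i.e. iff 6y_1 - y_2 + 3y_3 = 0. When solvable, the solutions are x = y + c·(1, -1, -2), c arbitrary (ker(I - K) = span{(1, -1, -2)}, dimension 1).

K has rank 1, so it is an outer product K = u v^T: every row of K is a multiple of one row vector. Reading off the entries, u = (1, -1, -2) and v = (6, -1, 3) (row i of K equals u_i·v^T). A rank-one matrix u v^T satisfies K u = u (v·u) and kills the (2)-dimensional subspace v^⊥, so its characteristic polynomial is lambda^2 (lambda - v·u) with v·u = tr K = 1. Hence the eigenvalues of I - K are 1 (multiplicity 2) and 1 - (1) = 0, so det(I - K) = 0. (Direct check: I - K =
[[-5, 1, -3],
 [6, 0, 3],
 [12, -2, 7]]
has determinant 0.) So 1 is an eigenvalue of K and (I - K) is not invertible. The finite-dimensional Fredholm alternative says: either (I - K) is invertible, or ker(I - K) ≠ {0} and then range(I - K) = ker((I - K)^*)^⊥, with dim ker(I - K) = dim ker((I - K)^*). We are in the second case, so we need both kernels. Kernel of I - K: (I - K) u = u - u (v·u) = u - u = 0, so ker(I - K) = span{u} = span{(1, -1, -2)} (it is exactly 1-dimensional because rank(I - K) = 2). Kernel of the adjoint: K is real, so (I - K)^* = I - K^T = I - v u^T, and (I - v u^T) v = v - v (u·v) = 0; hence ker((I - K)^*) = span{v} = span{(6, -1, 3)}. Therefore (I - K) x = y is solvable iff <y, v> = 0, i.e. iff 6y_1 - y_2 + 3y_3 = 0. When this holds, K y = u (v·y) = 0, so (I - K) y = y and x = y is a particular solution; the full solution set is the line x = y + c·u = y + c·(1, -1, -2), c ∈ C.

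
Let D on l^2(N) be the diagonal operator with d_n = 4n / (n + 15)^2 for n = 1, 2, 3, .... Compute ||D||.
||D|| = 1/15 (attained at n = 15)

For D diagonal, ||D|| = sup_n |d_n|. Treat f(x) = 4x / (x + 15)^2 for real x > 0. By the quotient rule, f'(x) = 4(15 - x)/(x + 15)^3, which is positive for x < 15 and negative for x > 15. So f has a unique maximum at x = 15, and since 15 is a positive integer, the supremum over n ≥ 1 is attained at n = 15: d_15 = 4·15/(15 + 15)^2 = 4·15/900 = 1/15. Hence ||D|| = 1/15.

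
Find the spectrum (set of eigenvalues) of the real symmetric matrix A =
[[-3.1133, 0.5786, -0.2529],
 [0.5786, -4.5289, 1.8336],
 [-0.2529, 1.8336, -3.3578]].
sigma(A) ≈ {-6, -3, -2}

A is real symmetric, so its spectrum consists of real eigenvalues. Expanding the characteristic polynomial of the displayed matrix gives
  det(λ I - A) = p(λ) = λ^3 + (11)λ^2 + (36)λ + (36).
Solving p(λ) = 0 yields eigenvalues ≈ -6, -3, -2. (A is shown rounded to 4 decimals, so these recover the underlying integer eigenvalues to within that precision.)
Verification: the trace of A = -11 equals the sum of eigenvalues -11, and det(A) ≈ -36.0000 matches the eigenvalue product -36.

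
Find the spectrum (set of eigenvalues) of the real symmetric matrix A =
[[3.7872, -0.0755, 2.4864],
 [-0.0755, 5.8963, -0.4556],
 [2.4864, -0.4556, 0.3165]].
sigma(A) ≈ {-1, 5, 6}

A is real symmetric, so its spectrum consists of real eigenvalues. Expanding the characteristic polynomial of the displayed matrix gives
  det(λ I - A) = p(λ) = λ^3 + (-10)λ^2 + (19)λ + (30.0013).
Solving p(λ) = 0 yields eigenvalues ≈ -1, 5, 6. (A is shown rounded to 4 decimals, so these recover the underlying integer eigenvalues to within that precision.)
Verification: the trace of A = 10 equals the sum of eigenvalues 10, and det(A) ≈ -30.0013 matches the eigenvalue product -30.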